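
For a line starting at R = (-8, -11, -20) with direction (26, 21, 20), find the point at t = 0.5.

P(t) = R + t·d
  = (-8 + 26·0.5, -11 + 21·0.5, -20 + 20·0.5)
  = (-8 + 13, -11 + 10.5, -20 + 10)
  = (5, -0.5, -10)

(5, -0.5, -10)


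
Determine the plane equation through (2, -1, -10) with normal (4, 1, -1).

The plane through P with normal n = (a, b, c) satisfies n·(r - P) = 0,
i.e. ax + by + cz = a·x₀ + b·y₀ + c·z₀.
d = 4·2 + 1·(-1) + (-1)·(-10)
  = 8 - 1 + 10
  = 17
Equation: 4x + y - z = 17

4x + y - z = 17


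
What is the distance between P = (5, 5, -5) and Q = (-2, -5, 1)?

d = √[(x₂-x₁)² + (y₂-y₁)² + (z₂-z₁)²]
  = √[(-7)² + (-10)² + 6²]
  = √[49 + 100 + 36]
  = √185
  ≈ 13.6

13.6


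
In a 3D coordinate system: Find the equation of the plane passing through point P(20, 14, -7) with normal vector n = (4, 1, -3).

The plane through P with normal n = (a, b, c) satisfies n·(r - P) = 0,
i.e. ax + by + cz = a·x₀ + b·y₀ + c·z₀.
d = 4·20 + 1·14 + (-3)·(-7)
  = 80 + 14 + 21
  = 115
Equation: 4x + y - 3z = 115

4x + y - 3z = 115


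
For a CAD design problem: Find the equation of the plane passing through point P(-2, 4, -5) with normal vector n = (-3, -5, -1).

The plane through P with normal n = (a, b, c) satisfies n·(r - P) = 0,
i.e. ax + by + cz = a·x₀ + b·y₀ + c·z₀.
d = (-3)·(-2) + (-5)·4 + (-1)·(-5)
  = 6 - 20 + 5
  = -9
Equation: -3x - 5y - z = -9

-3x - 5y - z = -9


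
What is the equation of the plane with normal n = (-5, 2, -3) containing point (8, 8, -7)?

The plane through P with normal n = (a, b, c) satisfies n·(r - P) = 0,
i.e. ax + by + cz = a·x₀ + b·y₀ + c·z₀.
d = (-5)·8 + 2·8 + (-3)·(-7)
  = -40 + 16 + 21
  = -3
Equation: -5x + 2y - 3z = -3

-5x + 2y - 3z = -3


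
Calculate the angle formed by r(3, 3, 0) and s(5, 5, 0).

r·s = 3·5 + 3·5 + 0·0 = 15 + 15 + 0 = 30
|r| = √(3² + 3² + 0²) = √18 ≈ 4.243
|s| = √(5² + 5² + 0²) = √50 ≈ 7.071
cos θ = (r·s)/(|r||s|) = 30/(4.243·7.071) ≈ 1
θ = arccos(1) ≈ 0°

0°


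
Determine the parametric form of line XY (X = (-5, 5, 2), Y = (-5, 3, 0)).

Direction vector d = Y - X = (-5 + 5, 3 - 5, 0 - 2) = (0, -2, -2)
Parametric form r = X + t·d:
x = -5, y = 5 - 2t, z = 2 - 2t

x = -5, y = 5 - 2t, z = 2 - 2t


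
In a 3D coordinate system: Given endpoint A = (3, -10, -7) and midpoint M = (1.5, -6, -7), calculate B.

B = 2M - A
  = (2·1.5 - 3, 2·(-6) - (-10), 2·(-7) - (-7))
  = (3 - 3, -12 + 10, -14 + 7)
  = (0, -2, -7)

(0, -2, -7)


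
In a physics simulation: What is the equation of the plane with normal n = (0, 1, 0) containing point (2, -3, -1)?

The plane through P with normal n = (a, b, c) satisfies n·(r - P) = 0,
i.e. ax + by + cz = a·x₀ + b·y₀ + c·z₀.
d = 0·2 + 1·(-3) + 0·(-1)
  = 0 - 3 + 0
  = -3
Equation: y = -3

y = -3


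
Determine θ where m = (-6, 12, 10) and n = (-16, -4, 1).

m·n = (-6)·(-16) + 12·(-4) + 10·1 = 96 - 48 + 10 = 58
|m| = √((-6)² + 12² + 10²) = √280 ≈ 16.73
|n| = √((-16)² + (-4)² + 1²) = √273 ≈ 16.52
cos θ = (m·n)/(|m||n|) = 58/(16.73·16.52) ≈ 0.2098
θ = arccos(0.2098) ≈ 77.89°

77.89°


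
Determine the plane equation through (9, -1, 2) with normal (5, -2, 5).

The plane through P with normal n = (a, b, c) satisfies n·(r - P) = 0,
i.e. ax + by + cz = a·x₀ + b·y₀ + c·z₀.
d = 5·9 + (-2)·(-1) + 5·2
  = 45 + 2 + 10
  = 57
Equation: 5x - 2y + 5z = 57

5x - 2y + 5z = 57


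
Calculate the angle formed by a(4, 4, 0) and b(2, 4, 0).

a·b = 4·2 + 4·4 + 0·0 = 8 + 16 + 0 = 24
|a| = √(4² + 4² + 0²) = √32 ≈ 5.657
|b| = √(2² + 4² + 0²) = √20 ≈ 4.472
cos θ = (a·b)/(|a||b|) = 24/(5.657·4.472) ≈ 0.9487
θ = arccos(0.9487) ≈ 18.43°

18.43°


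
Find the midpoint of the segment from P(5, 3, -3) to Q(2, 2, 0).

M = ((x₁+x₂)/2, (y₁+y₂)/2, (z₁+z₂)/2)
  = ((5 + 2)/2, (3 + 2)/2, (-3 + 0)/2)
  = (7/2, 5/2, -3/2)
  = (3.5, 2.5, -1.5)

(3.5, 2.5, -1.5)


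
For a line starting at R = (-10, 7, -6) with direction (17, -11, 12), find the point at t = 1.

P(t) = R + t·d
  = (-10 + 17·1, 7 + (-11)·1, -6 + 12·1)
  = (-10 + 17, 7 - 11, -6 + 12)
  = (7, -4, 6)

(7, -4, 6)


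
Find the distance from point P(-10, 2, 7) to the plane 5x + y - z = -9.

distance = |a·x₀ + b·y₀ + c·z₀ - d| / √(a² + b² + c²)
  = |5·(-10) + 1·2 + (-1)·7 - (-9)| / √(5² + 1² + (-1)²)
  = |-50 + 2 - 7 + 9| / √(25 + 1 + 1)
  = |-46| / √27
  = 46 / 5.196
  ≈ 8.853

8.853


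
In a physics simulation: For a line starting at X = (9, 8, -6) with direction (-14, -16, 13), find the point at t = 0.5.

P(t) = X + t·d
  = (9 + (-14)·0.5, 8 + (-16)·0.5, -6 + 13·0.5)
  = (9 - 7, 8 - 8, -6 + 6.5)
  = (2, 0, 0.5)

(2, 0, 0.5)


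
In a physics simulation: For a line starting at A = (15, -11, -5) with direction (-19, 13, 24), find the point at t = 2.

P(t) = A + t·d
  = (15 + (-19)·2, -11 + 13·2, -5 + 24·2)
  = (15 - 38, -11 + 26, -5 + 48)
  = (-23, 15, 43)

(-23, 15, 43)


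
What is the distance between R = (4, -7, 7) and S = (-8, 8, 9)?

d = √[(x₂-x₁)² + (y₂-y₁)² + (z₂-z₁)²]
  = √[(-12)² + 15² + 2²]
  = √[144 + 225 + 4]
  = √373
  ≈ 19.31

19.31


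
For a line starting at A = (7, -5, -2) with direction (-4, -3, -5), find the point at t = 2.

P(t) = A + t·d
  = (7 + (-4)·2, -5 + (-3)·2, -2 + (-5)·2)
  = (7 - 8, -5 - 6, -2 - 10)
  = (-1, -11, -12)

(-1, -11, -12)


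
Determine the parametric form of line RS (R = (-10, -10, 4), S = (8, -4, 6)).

Direction vector d = S - R = (8 + 10, -4 + 10, 6 - 4) = (18, 6, 2)
Parametric form r = R + t·d:
x = -10 + 18t, y = -10 + 6t, z = 4 + 2t

x = -10 + 18t, y = -10 + 6t, z = 4 + 2t


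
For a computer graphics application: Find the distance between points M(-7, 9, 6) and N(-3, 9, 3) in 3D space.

d = √[(x₂-x₁)² + (y₂-y₁)² + (z₂-z₁)²]
  = √[4² + 0² + (-3)²]
  = √[16 + 0 + 9]
  = √25
  ≈ 5

5


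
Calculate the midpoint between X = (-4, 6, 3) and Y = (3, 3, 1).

M = ((x₁+x₂)/2, (y₁+y₂)/2, (z₁+z₂)/2)
  = ((-4 + 3)/2, (6 + 3)/2, (3 + 1)/2)
  = (-1/2, 9/2, 4/2)
  = (-0.5, 4.5, 2)

(-0.5, 4.5, 2)


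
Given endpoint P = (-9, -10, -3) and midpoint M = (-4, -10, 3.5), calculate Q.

Q = 2M - P
  = (2·(-4) - (-9), 2·(-10) - (-10), 2·3.5 - (-3))
  = (-8 + 9, -20 + 10, 7 + 3)
  = (1, -10, 10)

(1, -10, 10)


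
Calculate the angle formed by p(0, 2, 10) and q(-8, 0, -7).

p·q = 0·(-8) + 2·0 + 10·(-7) = 0 + 0 - 70 = -70
|p| = √(0² + 2² + 10²) = √104 ≈ 10.2
|q| = √((-8)² + 0² + (-7)²) = √113 ≈ 10.63
cos θ = (p·q)/(|p||q|) = -70/(10.2·10.63) ≈ -0.6457
θ = arccos(-0.6457) ≈ 130.2°

130.2°


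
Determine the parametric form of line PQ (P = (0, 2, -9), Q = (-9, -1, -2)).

Direction vector d = Q - P = (-9 + 0, -1 - 2, -2 + 9) = (-9, -3, 7)
Parametric form r = P + t·d:
x = 0 - 9t, y = 2 - 3t, z = -9 + 7t

x = 0 - 9t, y = 2 - 3t, z = -9 + 7t


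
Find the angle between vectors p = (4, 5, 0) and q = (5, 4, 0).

p·q = 4·5 + 5·4 + 0·0 = 20 + 20 + 0 = 40
|p| = √(4² + 5² + 0²) = √41 ≈ 6.403
|q| = √(5² + 4² + 0²) = √41 ≈ 6.403
cos θ = (p·q)/(|p||q|) = 40/(6.403·6.403) ≈ 0.9756
θ = arccos(0.9756) ≈ 12.68°

12.68°


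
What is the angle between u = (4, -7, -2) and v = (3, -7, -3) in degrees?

u·v = 4·3 + (-7)·(-7) + (-2)·(-3) = 12 + 49 + 6 = 67
|u| = √(4² + (-7)² + (-2)²) = √69 ≈ 8.307
|v| = √(3² + (-7)² + (-3)²) = √67 ≈ 8.185
cos θ = (u·v)/(|u||v|) = 67/(8.307·8.185) ≈ 0.9854
θ = arccos(0.9854) ≈ 9.802°

9.802°


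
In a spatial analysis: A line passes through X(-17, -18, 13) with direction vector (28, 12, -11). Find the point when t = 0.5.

P(t) = X + t·d
  = (-17 + 28·0.5, -18 + 12·0.5, 13 + (-11)·0.5)
  = (-17 + 14, -18 + 6, 13 - 5.5)
  = (-3, -12, 7.5)

(-3, -12, 7.5)


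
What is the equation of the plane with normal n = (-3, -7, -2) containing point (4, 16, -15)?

The plane through P with normal n = (a, b, c) satisfies n·(r - P) = 0,
i.e. ax + by + cz = a·x₀ + b·y₀ + c·z₀.
d = (-3)·4 + (-7)·16 + (-2)·(-15)
  = -12 - 112 + 30
  = -94
Equation: -3x - 7y - 2z = -94

-3x - 7y - 2z = -94


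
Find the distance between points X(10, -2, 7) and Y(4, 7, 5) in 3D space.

d = √[(x₂-x₁)² + (y₂-y₁)² + (z₂-z₁)²]
  = √[(-6)² + 9² + (-2)²]
  = √[36 + 81 + 4]
  = √121
  ≈ 11

11


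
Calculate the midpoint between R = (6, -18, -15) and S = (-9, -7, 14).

M = ((x₁+x₂)/2, (y₁+y₂)/2, (z₁+z₂)/2)
  = ((6 - 9)/2, (-18 - 7)/2, (-15 + 14)/2)
  = (-3/2, -25/2, -1/2)
  = (-1.5, -12.5, -0.5)

(-1.5, -12.5, -0.5)


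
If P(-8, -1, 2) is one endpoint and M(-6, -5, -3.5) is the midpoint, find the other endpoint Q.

Q = 2M - P
  = (2·(-6) - (-8), 2·(-5) - (-1), 2·(-3.5) - 2)
  = (-12 + 8, -10 + 1, -7 - 2)
  = (-4, -9, -9)

(-4, -9, -9)


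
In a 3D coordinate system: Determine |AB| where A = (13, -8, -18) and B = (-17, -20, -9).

d = √[(x₂-x₁)² + (y₂-y₁)² + (z₂-z₁)²]
  = √[(-30)² + (-12)² + 9²]
  = √[900 + 144 + 81]
  = √1125
  ≈ 33.54

33.54


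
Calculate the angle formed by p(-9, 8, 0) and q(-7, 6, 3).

p·q = (-9)·(-7) + 8·6 + 0·3 = 63 + 48 + 0 = 111
|p| = √((-9)² + 8² + 0²) = √145 ≈ 12.04
|q| = √((-7)² + 6² + 3²) = √94 ≈ 9.695
cos θ = (p·q)/(|p||q|) = 111/(12.04·9.695) ≈ 0.9508
θ = arccos(0.9508) ≈ 18.05°

18.05°


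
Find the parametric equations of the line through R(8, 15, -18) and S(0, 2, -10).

Direction vector d = S - R = (0 - 8, 2 - 15, -10 + 18) = (-8, -13, 8)
Parametric form r = R + t·d:
x = 8 - 8t, y = 15 - 13t, z = -18 + 8t

x = 8 - 8t, y = 15 - 13t, z = -18 + 8t


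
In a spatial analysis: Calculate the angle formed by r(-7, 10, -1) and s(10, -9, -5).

r·s = (-7)·10 + 10·(-9) + (-1)·(-5) = -70 - 90 + 5 = -155
|r| = √((-7)² + 10² + (-1)²) = √150 ≈ 12.25
|s| = √(10² + (-9)² + (-5)²) = √206 ≈ 14.35
cos θ = (r·s)/(|r||s|) = -155/(12.25·14.35) ≈ -0.8818
θ = arccos(-0.8818) ≈ 151.9°

151.9°


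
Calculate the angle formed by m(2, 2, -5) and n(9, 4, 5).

m·n = 2·9 + 2·4 + (-5)·5 = 18 + 8 - 25 = 1
|m| = √(2² + 2² + (-5)²) = √33 ≈ 5.745
|n| = √(9² + 4² + 5²) = √122 ≈ 11.05
cos θ = (m·n)/(|m||n|) = 1/(5.745·11.05) ≈ 0.01576
θ = arccos(0.01576) ≈ 89.1°

89.1°


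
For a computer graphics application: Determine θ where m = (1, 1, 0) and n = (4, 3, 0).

m·n = 1·4 + 1·3 + 0·0 = 4 + 3 + 0 = 7
|m| = √(1² + 1² + 0²) = √2 ≈ 1.414
|n| = √(4² + 3² + 0²) = √25 ≈ 5
cos θ = (m·n)/(|m||n|) = 7/(1.414·5) ≈ 0.9899
θ = arccos(0.9899) ≈ 8.13°

8.13°


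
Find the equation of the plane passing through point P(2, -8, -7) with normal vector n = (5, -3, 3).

The plane through P with normal n = (a, b, c) satisfies n·(r - P) = 0,
i.e. ax + by + cz = a·x₀ + b·y₀ + c·z₀.
d = 5·2 + (-3)·(-8) + 3·(-7)
  = 10 + 24 - 21
  = 13
Equation: 5x - 3y + 3z = 13

5x - 3y + 3z = 13


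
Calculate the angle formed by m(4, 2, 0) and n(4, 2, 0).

m·n = 4·4 + 2·2 + 0·0 = 16 + 4 + 0 = 20
|m| = √(4² + 2² + 0²) = √20 ≈ 4.472
|n| = √(4² + 2² + 0²) = √20 ≈ 4.472
cos θ = (m·n)/(|m||n|) = 20/(4.472·4.472) ≈ 1
θ = arccos(1) ≈ 0°

0°


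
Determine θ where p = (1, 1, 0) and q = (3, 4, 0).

p·q = 1·3 + 1·4 + 0·0 = 3 + 4 + 0 = 7
|p| = √(1² + 1² + 0²) = √2 ≈ 1.414
|q| = √(3² + 4² + 0²) = √25 ≈ 5
cos θ = (p·q)/(|p||q|) = 7/(1.414·5) ≈ 0.9899
θ = arccos(0.9899) ≈ 8.13°

8.13°


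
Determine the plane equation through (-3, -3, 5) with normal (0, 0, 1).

The plane through P with normal n = (a, b, c) satisfies n·(r - P) = 0,
i.e. ax + by + cz = a·x₀ + b·y₀ + c·z₀.
d = 0·(-3) + 0·(-3) + 1·5
  = 0 + 0 + 5
  = 5
Equation: z = 5

z = 5


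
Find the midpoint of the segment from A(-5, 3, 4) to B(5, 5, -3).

M = ((x₁+x₂)/2, (y₁+y₂)/2, (z₁+z₂)/2)
  = ((-5 + 5)/2, (3 + 5)/2, (4 - 3)/2)
  = (0/2, 8/2, 1/2)
  = (0, 4, 0.5)

(0, 4, 0.5)


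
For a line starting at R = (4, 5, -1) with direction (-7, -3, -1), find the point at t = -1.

P(t) = R + t·d
  = (4 + (-7)·(-1), 5 + (-3)·(-1), -1 + (-1)·(-1))
  = (4 + 7, 5 + 3, -1 + 1)
  = (11, 8, 0)

(11, 8, 0)


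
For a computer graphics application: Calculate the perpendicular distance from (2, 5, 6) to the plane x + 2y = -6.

distance = |a·x₀ + b·y₀ + c·z₀ - d| / √(a² + b² + c²)
  = |1·2 + 2·5 + 0·6 - (-6)| / √(1² + 2² + 0²)
  = |2 + 10 + 0 + 6| / √(1 + 4 + 0)
  = |18| / √5
  = 18 / 2.236
  ≈ 8.05

8.05


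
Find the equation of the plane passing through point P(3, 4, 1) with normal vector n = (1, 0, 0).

The plane through P with normal n = (a, b, c) satisfies n·(r - P) = 0,
i.e. ax + by + cz = a·x₀ + b·y₀ + c·z₀.
d = 1·3 + 0·4 + 0·1
  = 3 + 0 + 0
  = 3
Equation: x = 3

x = 3


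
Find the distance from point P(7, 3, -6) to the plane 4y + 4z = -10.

distance = |a·x₀ + b·y₀ + c·z₀ - d| / √(a² + b² + c²)
  = |0·7 + 4·3 + 4·(-6) - (-10)| / √(0² + 4² + 4²)
  = |0 + 12 - 24 + 10| / √(0 + 16 + 16)
  = |-2| / √32
  = 2 / 5.657
  ≈ 0.3536

0.3536


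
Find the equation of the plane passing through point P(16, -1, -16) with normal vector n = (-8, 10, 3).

The plane through P with normal n = (a, b, c) satisfies n·(r - P) = 0,
i.e. ax + by + cz = a·x₀ + b·y₀ + c·z₀.
d = (-8)·16 + 10·(-1) + 3·(-16)
  = -128 - 10 - 48
  = -186
Equation: -8x + 10y + 3z = -186

-8x + 10y + 3z = -186


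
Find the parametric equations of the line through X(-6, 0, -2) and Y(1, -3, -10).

Direction vector d = Y - X = (1 + 6, -3 + 0, -10 + 2) = (7, -3, -8)
Parametric form r = X + t·d:
x = -6 + 7t, y = 0 - 3t, z = -2 - 8t

x = -6 + 7t, y = 0 - 3t, z = -2 - 8t


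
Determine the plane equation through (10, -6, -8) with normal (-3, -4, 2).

The plane through P with normal n = (a, b, c) satisfies n·(r - P) = 0,
i.e. ax + by + cz = a·x₀ + b·y₀ + c·z₀.
d = (-3)·10 + (-4)·(-6) + 2·(-8)
  = -30 + 24 - 16
  = -22
Equation: -3x - 4y + 2z = -22

-3x - 4y + 2z = -22


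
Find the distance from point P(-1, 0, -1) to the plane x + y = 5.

distance = |a·x₀ + b·y₀ + c·z₀ - d| / √(a² + b² + c²)
  = |1·(-1) + 1·0 + 0·(-1) - 5| / √(1² + 1² + 0²)
  = |-1 + 0 + 0 - 5| / √(1 + 1 + 0)
  = |-6| / √2
  = 6 / 1.414
  ≈ 4.243

4.243


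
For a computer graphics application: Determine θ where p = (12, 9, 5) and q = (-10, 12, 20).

p·q = 12·(-10) + 9·12 + 5·20 = -120 + 108 + 100 = 88
|p| = √(12² + 9² + 5²) = √250 ≈ 15.81
|q| = √((-10)² + 12² + 20²) = √644 ≈ 25.38
cos θ = (p·q)/(|p||q|) = 88/(15.81·25.38) ≈ 0.2193
θ = arccos(0.2193) ≈ 77.33°

77.33°


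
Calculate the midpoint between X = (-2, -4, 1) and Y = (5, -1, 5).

M = ((x₁+x₂)/2, (y₁+y₂)/2, (z₁+z₂)/2)
  = ((-2 + 5)/2, (-4 - 1)/2, (1 + 5)/2)
  = (3/2, -5/2, 6/2)
  = (1.5, -2.5, 3)

(1.5, -2.5, 3)


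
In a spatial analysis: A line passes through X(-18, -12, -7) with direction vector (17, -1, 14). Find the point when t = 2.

P(t) = X + t·d
  = (-18 + 17·2, -12 + (-1)·2, -7 + 14·2)
  = (-18 + 34, -12 - 2, -7 + 28)
  = (16, -14, 21)

(16, -14, 21)


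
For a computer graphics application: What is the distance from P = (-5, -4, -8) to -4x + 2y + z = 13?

distance = |a·x₀ + b·y₀ + c·z₀ - d| / √(a² + b² + c²)
  = |(-4)·(-5) + 2·(-4) + 1·(-8) - 13| / √((-4)² + 2² + 1²)
  = |20 - 8 - 8 - 13| / √(16 + 4 + 1)
  = |-9| / √21
  = 9 / 4.583
  ≈ 1.964

1.964


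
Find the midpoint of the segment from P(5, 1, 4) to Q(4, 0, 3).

M = ((x₁+x₂)/2, (y₁+y₂)/2, (z₁+z₂)/2)
  = ((5 + 4)/2, (1 + 0)/2, (4 + 3)/2)
  = (9/2, 1/2, 7/2)
  = (4.5, 0.5, 3.5)

(4.5, 0.5, 3.5)


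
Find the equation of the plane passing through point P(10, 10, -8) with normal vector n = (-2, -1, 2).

The plane through P with normal n = (a, b, c) satisfies n·(r - P) = 0,
i.e. ax + by + cz = a·x₀ + b·y₀ + c·z₀.
d = (-2)·10 + (-1)·10 + 2·(-8)
  = -20 - 10 - 16
  = -46
Equation: -2x - y + 2z = -46

-2x - y + 2z = -46


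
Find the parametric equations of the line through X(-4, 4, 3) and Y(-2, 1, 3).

Direction vector d = Y - X = (-2 + 4, 1 - 4, 3 - 3) = (2, -3, 0)
Parametric form r = X + t·d:
x = -4 + 2t, y = 4 - 3t, z = 3

x = -4 + 2t, y = 4 - 3t, z = 3


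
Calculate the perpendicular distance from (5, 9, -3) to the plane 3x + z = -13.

distance = |a·x₀ + b·y₀ + c·z₀ - d| / √(a² + b² + c²)
  = |3·5 + 0·9 + 1·(-3) - (-13)| / √(3² + 0² + 1²)
  = |15 + 0 - 3 + 13| / √(9 + 0 + 1)
  = |25| / √10
  = 25 / 3.162
  ≈ 7.906

7.906


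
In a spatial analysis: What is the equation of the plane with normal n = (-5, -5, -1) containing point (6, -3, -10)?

The plane through P with normal n = (a, b, c) satisfies n·(r - P) = 0,
i.e. ax + by + cz = a·x₀ + b·y₀ + c·z₀.
d = (-5)·6 + (-5)·(-3) + (-1)·(-10)
  = -30 + 15 + 10
  = -5
Equation: -5x - 5y - z = -5

-5x - 5y - z = -5


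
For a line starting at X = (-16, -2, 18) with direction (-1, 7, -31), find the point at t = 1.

P(t) = X + t·d
  = (-16 + (-1)·1, -2 + 7·1, 18 + (-31)·1)
  = (-16 - 1, -2 + 7, 18 - 31)
  = (-17, 5, -13)

(-17, 5, -13)


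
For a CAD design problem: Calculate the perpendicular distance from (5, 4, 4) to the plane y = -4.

distance = |a·x₀ + b·y₀ + c·z₀ - d| / √(a² + b² + c²)
  = |0·5 + 1·4 + 0·4 - (-4)| / √(0² + 1² + 0²)
  = |0 + 4 + 0 + 4| / √(0 + 1 + 0)
  = |8| / √1
  = 8 / 1
  ≈ 8

8


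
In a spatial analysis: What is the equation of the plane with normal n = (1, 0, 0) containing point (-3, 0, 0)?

The plane through P with normal n = (a, b, c) satisfies n·(r - P) = 0,
i.e. ax + by + cz = a·x₀ + b·y₀ + c·z₀.
d = 1·(-3) + 0·0 + 0·0
  = -3 + 0 + 0
  = -3
Equation: x = -3

x = -3


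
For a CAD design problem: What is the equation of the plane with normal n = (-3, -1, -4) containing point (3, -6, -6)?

The plane through P with normal n = (a, b, c) satisfies n·(r - P) = 0,
i.e. ax + by + cz = a·x₀ + b·y₀ + c·z₀.
d = (-3)·3 + (-1)·(-6) + (-4)·(-6)
  = -9 + 6 + 24
  = 21
Equation: -3x - y - 4z = 21

-3x - y - 4z = 21


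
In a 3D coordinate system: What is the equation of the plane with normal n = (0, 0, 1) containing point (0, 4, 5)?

The plane through P with normal n = (a, b, c) satisfies n·(r - P) = 0,
i.e. ax + by + cz = a·x₀ + b·y₀ + c·z₀.
d = 0·0 + 0·4 + 1·5
  = 0 + 0 + 5
  = 5
Equation: z = 5

z = 5


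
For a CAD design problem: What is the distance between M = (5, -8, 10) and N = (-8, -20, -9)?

d = √[(x₂-x₁)² + (y₂-y₁)² + (z₂-z₁)²]
  = √[(-13)² + (-12)² + (-19)²]
  = √[169 + 144 + 361]
  = √674
  ≈ 25.96

25.96


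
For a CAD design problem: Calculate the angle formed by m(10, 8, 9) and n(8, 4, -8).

m·n = 10·8 + 8·4 + 9·(-8) = 80 + 32 - 72 = 40
|m| = √(10² + 8² + 9²) = √245 ≈ 15.65
|n| = √(8² + 4² + (-8)²) = √144 ≈ 12
cos θ = (m·n)/(|m||n|) = 40/(15.65·12) ≈ 0.213
θ = arccos(0.213) ≈ 77.7°

77.7°


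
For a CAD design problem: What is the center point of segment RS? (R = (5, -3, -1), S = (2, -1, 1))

M = ((x₁+x₂)/2, (y₁+y₂)/2, (z₁+z₂)/2)
  = ((5 + 2)/2, (-3 - 1)/2, (-1 + 1)/2)
  = (7/2, -4/2, 0/2)
  = (3.5, -2, 0)

(3.5, -2, 0)


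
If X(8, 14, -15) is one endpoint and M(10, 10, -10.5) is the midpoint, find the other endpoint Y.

Y = 2M - X
  = (2·10 - 8, 2·10 - 14, 2·(-10.5) - (-15))
  = (20 - 8, 20 - 14, -21 + 15)
  = (12, 6, -6)

(12, 6, -6)


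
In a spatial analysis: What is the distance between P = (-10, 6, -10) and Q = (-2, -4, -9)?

d = √[(x₂-x₁)² + (y₂-y₁)² + (z₂-z₁)²]
  = √[8² + (-10)² + 1²]
  = √[64 + 100 + 1]
  = √165
  ≈ 12.85

12.85


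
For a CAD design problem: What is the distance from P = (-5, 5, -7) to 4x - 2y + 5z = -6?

distance = |a·x₀ + b·y₀ + c·z₀ - d| / √(a² + b² + c²)
  = |4·(-5) + (-2)·5 + 5·(-7) - (-6)| / √(4² + (-2)² + 5²)
  = |-20 - 10 - 35 + 6| / √(16 + 4 + 25)
  = |-59| / √45
  = 59 / 6.708
  ≈ 8.795

8.795


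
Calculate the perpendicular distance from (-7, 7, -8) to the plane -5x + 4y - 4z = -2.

distance = |a·x₀ + b·y₀ + c·z₀ - d| / √(a² + b² + c²)
  = |(-5)·(-7) + 4·7 + (-4)·(-8) - (-2)| / √((-5)² + 4² + (-4)²)
  = |35 + 28 + 32 + 2| / √(25 + 16 + 16)
  = |97| / √57
  = 97 / 7.55
  ≈ 12.85

12.85


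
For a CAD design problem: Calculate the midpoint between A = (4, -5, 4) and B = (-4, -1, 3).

M = ((x₁+x₂)/2, (y₁+y₂)/2, (z₁+z₂)/2)
  = ((4 - 4)/2, (-5 - 1)/2, (4 + 3)/2)
  = (0/2, -6/2, 7/2)
  = (0, -3, 3.5)

(0, -3, 3.5)


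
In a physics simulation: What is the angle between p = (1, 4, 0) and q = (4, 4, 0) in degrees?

p·q = 1·4 + 4·4 + 0·0 = 4 + 16 + 0 = 20
|p| = √(1² + 4² + 0²) = √17 ≈ 4.123
|q| = √(4² + 4² + 0²) = √32 ≈ 5.657
cos θ = (p·q)/(|p||q|) = 20/(4.123·5.657) ≈ 0.8575
θ = arccos(0.8575) ≈ 30.96°

30.96°


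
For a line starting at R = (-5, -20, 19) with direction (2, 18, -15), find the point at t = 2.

P(t) = R + t·d
  = (-5 + 2·2, -20 + 18·2, 19 + (-15)·2)
  = (-5 + 4, -20 + 36, 19 - 30)
  = (-1, 16, -11)

(-1, 16, -11)


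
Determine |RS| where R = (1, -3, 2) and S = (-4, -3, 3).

d = √[(x₂-x₁)² + (y₂-y₁)² + (z₂-z₁)²]
  = √[(-5)² + 0² + 1²]
  = √[25 + 0 + 1]
  = √26
  ≈ 5.099

5.099


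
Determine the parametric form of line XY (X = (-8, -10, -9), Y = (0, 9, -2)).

Direction vector d = Y - X = (0 + 8, 9 + 10, -2 + 9) = (8, 19, 7)
Parametric form r = X + t·d:
x = -8 + 8t, y = -10 + 19t, z = -9 + 7t

x = -8 + 8t, y = -10 + 19t, z = -9 + 7t


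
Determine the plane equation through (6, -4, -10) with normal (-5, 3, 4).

The plane through P with normal n = (a, b, c) satisfies n·(r - P) = 0,
i.e. ax + by + cz = a·x₀ + b·y₀ + c·z₀.
d = (-5)·6 + 3·(-4) + 4·(-10)
  = -30 - 12 - 40
  = -82
Equation: -5x + 3y + 4z = -82

-5x + 3y + 4z = -82


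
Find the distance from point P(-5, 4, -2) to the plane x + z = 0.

distance = |a·x₀ + b·y₀ + c·z₀ - d| / √(a² + b² + c²)
  = |1·(-5) + 0·4 + 1·(-2) - 0| / √(1² + 0² + 1²)
  = |-5 + 0 - 2 + 0| / √(1 + 0 + 1)
  = |-7| / √2
  = 7 / 1.414
  ≈ 4.95

4.95


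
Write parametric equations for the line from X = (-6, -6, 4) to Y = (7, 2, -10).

Direction vector d = Y - X = (7 + 6, 2 + 6, -10 - 4) = (13, 8, -14)
Parametric form r = X + t·d:
x = -6 + 13t, y = -6 + 8t, z = 4 - 14t

x = -6 + 13t, y = -6 + 8t, z = 4 - 14t


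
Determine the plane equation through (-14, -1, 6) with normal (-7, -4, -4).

The plane through P with normal n = (a, b, c) satisfies n·(r - P) = 0,
i.e. ax + by + cz = a·x₀ + b·y₀ + c·z₀.
d = (-7)·(-14) + (-4)·(-1) + (-4)·6
  = 98 + 4 - 24
  = 78
Equation: -7x - 4y - 4z = 78

-7x - 4y - 4z = 78


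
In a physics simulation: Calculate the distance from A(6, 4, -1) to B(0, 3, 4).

d = √[(x₂-x₁)² + (y₂-y₁)² + (z₂-z₁)²]
  = √[(-6)² + (-1)² + 5²]
  = √[36 + 1 + 25]
  = √62
  ≈ 7.874

7.874


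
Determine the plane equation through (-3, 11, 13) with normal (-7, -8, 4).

The plane through P with normal n = (a, b, c) satisfies n·(r - P) = 0,
i.e. ax + by + cz = a·x₀ + b·y₀ + c·z₀.
d = (-7)·(-3) + (-8)·11 + 4·13
  = 21 - 88 + 52
  = -15
Equation: -7x - 8y + 4z = -15

-7x - 8y + 4z = -15


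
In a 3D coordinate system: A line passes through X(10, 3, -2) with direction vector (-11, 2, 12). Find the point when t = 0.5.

P(t) = X + t·d
  = (10 + (-11)·0.5, 3 + 2·0.5, -2 + 12·0.5)
  = (10 - 5.5, 3 + 1, -2 + 6)
  = (4.5, 4, 4)

(4.5, 4, 4)


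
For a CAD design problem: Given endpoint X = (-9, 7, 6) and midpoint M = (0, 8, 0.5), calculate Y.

Y = 2M - X
  = (2·0 - (-9), 2·8 - 7, 2·0.5 - 6)
  = (0 + 9, 16 - 7, 1 - 6)
  = (9, 9, -5)

(9, 9, -5)


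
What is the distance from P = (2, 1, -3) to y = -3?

distance = |a·x₀ + b·y₀ + c·z₀ - d| / √(a² + b² + c²)
  = |0·2 + 1·1 + 0·(-3) - (-3)| / √(0² + 1² + 0²)
  = |0 + 1 + 0 + 3| / √(0 + 1 + 0)
  = |4| / √1
  = 4 / 1
  ≈ 4

4


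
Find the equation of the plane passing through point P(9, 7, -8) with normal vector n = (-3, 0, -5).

The plane through P with normal n = (a, b, c) satisfies n·(r - P) = 0,
i.e. ax + by + cz = a·x₀ + b·y₀ + c·z₀.
d = (-3)·9 + 0·7 + (-5)·(-8)
  = -27 + 0 + 40
  = 13
Equation: -3x - 5z = 13

-3x - 5z = 13


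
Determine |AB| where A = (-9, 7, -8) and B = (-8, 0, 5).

d = √[(x₂-x₁)² + (y₂-y₁)² + (z₂-z₁)²]
  = √[1² + (-7)² + 13²]
  = √[1 + 49 + 169]
  = √219
  ≈ 14.8

14.8


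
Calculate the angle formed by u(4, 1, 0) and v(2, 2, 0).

u·v = 4·2 + 1·2 + 0·0 = 8 + 2 + 0 = 10
|u| = √(4² + 1² + 0²) = √17 ≈ 4.123
|v| = √(2² + 2² + 0²) = √8 ≈ 2.828
cos θ = (u·v)/(|u||v|) = 10/(4.123·2.828) ≈ 0.8575
θ = arccos(0.8575) ≈ 30.96°

30.96°


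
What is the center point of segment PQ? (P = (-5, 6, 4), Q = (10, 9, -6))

M = ((x₁+x₂)/2, (y₁+y₂)/2, (z₁+z₂)/2)
  = ((-5 + 10)/2, (6 + 9)/2, (4 - 6)/2)
  = (5/2, 15/2, -2/2)
  = (2.5, 7.5, -1)

(2.5, 7.5, -1)


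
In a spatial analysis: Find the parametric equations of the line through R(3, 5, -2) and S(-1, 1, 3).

Direction vector d = S - R = (-1 - 3, 1 - 5, 3 + 2) = (-4, -4, 5)
Parametric form r = R + t·d:
x = 3 - 4t, y = 5 - 4t, z = -2 + 5t

x = 3 - 4t, y = 5 - 4t, z = -2 + 5t


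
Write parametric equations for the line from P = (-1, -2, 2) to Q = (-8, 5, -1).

Direction vector d = Q - P = (-8 + 1, 5 + 2, -1 - 2) = (-7, 7, -3)
Parametric form r = P + t·d:
x = -1 - 7t, y = -2 + 7t, z = 2 - 3t

x = -1 - 7t, y = -2 + 7t, z = 2 - 3t


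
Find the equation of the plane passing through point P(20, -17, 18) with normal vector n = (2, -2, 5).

The plane through P with normal n = (a, b, c) satisfies n·(r - P) = 0,
i.e. ax + by + cz = a·x₀ + b·y₀ + c·z₀.
d = 2·20 + (-2)·(-17) + 5·18
  = 40 + 34 + 90
  = 164
Equation: 2x - 2y + 5z = 164

2x - 2y + 5z = 164


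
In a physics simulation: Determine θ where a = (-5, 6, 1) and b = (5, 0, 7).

a·b = (-5)·5 + 6·0 + 1·7 = -25 + 0 + 7 = -18
|a| = √((-5)² + 6² + 1²) = √62 ≈ 7.874
|b| = √(5² + 0² + 7²) = √74 ≈ 8.602
cos θ = (a·b)/(|a||b|) = -18/(7.874·8.602) ≈ -0.2657
θ = arccos(-0.2657) ≈ 105.4°

105.4°


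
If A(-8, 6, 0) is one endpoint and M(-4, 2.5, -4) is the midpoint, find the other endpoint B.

B = 2M - A
  = (2·(-4) - (-8), 2·2.5 - 6, 2·(-4) - 0)
  = (-8 + 8, 5 - 6, -8 + 0)
  = (0, -1, -8)

(0, -1, -8)


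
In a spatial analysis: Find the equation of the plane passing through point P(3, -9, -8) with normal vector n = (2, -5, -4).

The plane through P with normal n = (a, b, c) satisfies n·(r - P) = 0,
i.e. ax + by + cz = a·x₀ + b·y₀ + c·z₀.
d = 2·3 + (-5)·(-9) + (-4)·(-8)
  = 6 + 45 + 32
  = 83
Equation: 2x - 5y - 4z = 83

2x - 5y - 4z = 83


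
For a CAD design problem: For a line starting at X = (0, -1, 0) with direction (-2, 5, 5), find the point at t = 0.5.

P(t) = X + t·d
  = (0 + (-2)·0.5, -1 + 5·0.5, 0 + 5·0.5)
  = (0 - 1, -1 + 2.5, 0 + 2.5)
  = (-1, 1.5, 2.5)

(-1, 1.5, 2.5)


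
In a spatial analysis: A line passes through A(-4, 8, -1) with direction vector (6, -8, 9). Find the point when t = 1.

P(t) = A + t·d
  = (-4 + 6·1, 8 + (-8)·1, -1 + 9·1)
  = (-4 + 6, 8 - 8, -1 + 9)
  = (2, 0, 8)

(2, 0, 8)


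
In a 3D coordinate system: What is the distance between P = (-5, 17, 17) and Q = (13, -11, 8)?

d = √[(x₂-x₁)² + (y₂-y₁)² + (z₂-z₁)²]
  = √[18² + (-28)² + (-9)²]
  = √[324 + 784 + 81]
  = √1189
  ≈ 34.48

34.48


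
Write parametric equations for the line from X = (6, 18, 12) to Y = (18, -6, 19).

Direction vector d = Y - X = (18 - 6, -6 - 18, 19 - 12) = (12, -24, 7)
Parametric form r = X + t·d:
x = 6 + 12t, y = 18 - 24t, z = 12 + 7t

x = 6 + 12t, y = 18 - 24t, z = 12 + 7t


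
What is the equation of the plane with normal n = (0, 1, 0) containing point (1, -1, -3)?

The plane through P with normal n = (a, b, c) satisfies n·(r - P) = 0,
i.e. ax + by + cz = a·x₀ + b·y₀ + c·z₀.
d = 0·1 + 1·(-1) + 0·(-3)
  = 0 - 1 + 0
  = -1
Equation: y = -1

y = -1


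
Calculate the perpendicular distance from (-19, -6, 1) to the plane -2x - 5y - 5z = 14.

distance = |a·x₀ + b·y₀ + c·z₀ - d| / √(a² + b² + c²)
  = |(-2)·(-19) + (-5)·(-6) + (-5)·1 - 14| / √((-2)² + (-5)² + (-5)²)
  = |38 + 30 - 5 - 14| / √(4 + 25 + 25)
  = |49| / √54
  = 49 / 7.348
  ≈ 6.668

6.668


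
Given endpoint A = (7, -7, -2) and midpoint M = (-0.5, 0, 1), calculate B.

B = 2M - A
  = (2·(-0.5) - 7, 2·0 - (-7), 2·1 - (-2))
  = (-1 - 7, 0 + 7, 2 + 2)
  = (-8, 7, 4)

(-8, 7, 4)


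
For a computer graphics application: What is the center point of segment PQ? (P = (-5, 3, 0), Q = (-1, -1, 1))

M = ((x₁+x₂)/2, (y₁+y₂)/2, (z₁+z₂)/2)
  = ((-5 - 1)/2, (3 - 1)/2, (0 + 1)/2)
  = (-6/2, 2/2, 1/2)
  = (-3, 1, 0.5)

(-3, 1, 0.5)


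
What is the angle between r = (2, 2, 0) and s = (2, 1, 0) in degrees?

r·s = 2·2 + 2·1 + 0·0 = 4 + 2 + 0 = 6
|r| = √(2² + 2² + 0²) = √8 ≈ 2.828
|s| = √(2² + 1² + 0²) = √5 ≈ 2.236
cos θ = (r·s)/(|r||s|) = 6/(2.828·2.236) ≈ 0.9487
θ = arccos(0.9487) ≈ 18.43°

18.43°


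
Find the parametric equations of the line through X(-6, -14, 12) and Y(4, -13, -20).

Direction vector d = Y - X = (4 + 6, -13 + 14, -20 - 12) = (10, 1, -32)
Parametric form r = X + t·d:
x = -6 + 10t, y = -14 + t, z = 12 - 32t

x = -6 + 10t, y = -14 + t, z = 12 - 32t


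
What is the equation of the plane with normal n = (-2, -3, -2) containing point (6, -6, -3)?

The plane through P with normal n = (a, b, c) satisfies n·(r - P) = 0,
i.e. ax + by + cz = a·x₀ + b·y₀ + c·z₀.
d = (-2)·6 + (-3)·(-6) + (-2)·(-3)
  = -12 + 18 + 6
  = 12
Equation: -2x - 3y - 2z = 12

-2x - 3y - 2z = 12


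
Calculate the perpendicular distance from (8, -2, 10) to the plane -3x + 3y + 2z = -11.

distance = |a·x₀ + b·y₀ + c·z₀ - d| / √(a² + b² + c²)
  = |(-3)·8 + 3·(-2) + 2·10 - (-11)| / √((-3)² + 3² + 2²)
  = |-24 - 6 + 20 + 11| / √(9 + 9 + 4)
  = |1| / √22
  = 1 / 4.69
  ≈ 0.2132

0.2132


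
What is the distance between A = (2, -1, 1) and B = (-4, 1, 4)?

d = √[(x₂-x₁)² + (y₂-y₁)² + (z₂-z₁)²]
  = √[(-6)² + 2² + 3²]
  = √[36 + 4 + 9]
  = √49
  ≈ 7

7


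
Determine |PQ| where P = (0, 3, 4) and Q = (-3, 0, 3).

d = √[(x₂-x₁)² + (y₂-y₁)² + (z₂-z₁)²]
  = √[(-3)² + (-3)² + (-1)²]
  = √[9 + 9 + 1]
  = √19
  ≈ 4.359

4.359


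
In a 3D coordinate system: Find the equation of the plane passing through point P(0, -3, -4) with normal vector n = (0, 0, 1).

The plane through P with normal n = (a, b, c) satisfies n·(r - P) = 0,
i.e. ax + by + cz = a·x₀ + b·y₀ + c·z₀.
d = 0·0 + 0·(-3) + 1·(-4)
  = 0 + 0 - 4
  = -4
Equation: z = -4

z = -4


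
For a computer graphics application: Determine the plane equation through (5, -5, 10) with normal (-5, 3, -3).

The plane through P with normal n = (a, b, c) satisfies n·(r - P) = 0,
i.e. ax + by + cz = a·x₀ + b·y₀ + c·z₀.
d = (-5)·5 + 3·(-5) + (-3)·10
  = -25 - 15 - 30
  = -70
Equation: -5x + 3y - 3z = -70

-5x + 3y - 3z = -70


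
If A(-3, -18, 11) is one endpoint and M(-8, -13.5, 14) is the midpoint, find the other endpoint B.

B = 2M - A
  = (2·(-8) - (-3), 2·(-13.5) - (-18), 2·14 - 11)
  = (-16 + 3, -27 + 18, 28 - 11)
  = (-13, -9, 17)

(-13, -9, 17)


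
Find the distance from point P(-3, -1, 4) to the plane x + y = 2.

distance = |a·x₀ + b·y₀ + c·z₀ - d| / √(a² + b² + c²)
  = |1·(-3) + 1·(-1) + 0·4 - 2| / √(1² + 1² + 0²)
  = |-3 - 1 + 0 - 2| / √(1 + 1 + 0)
  = |-6| / √2
  = 6 / 1.414
  ≈ 4.243

4.243


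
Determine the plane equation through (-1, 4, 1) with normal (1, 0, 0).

The plane through P with normal n = (a, b, c) satisfies n·(r - P) = 0,
i.e. ax + by + cz = a·x₀ + b·y₀ + c·z₀.
d = 1·(-1) + 0·4 + 0·1
  = -1 + 0 + 0
  = -1
Equation: x = -1

x = -1


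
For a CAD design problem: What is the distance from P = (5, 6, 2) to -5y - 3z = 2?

distance = |a·x₀ + b·y₀ + c·z₀ - d| / √(a² + b² + c²)
  = |0·5 + (-5)·6 + (-3)·2 - 2| / √(0² + (-5)² + (-3)²)
  = |0 - 30 - 6 - 2| / √(0 + 25 + 9)
  = |-38| / √34
  = 38 / 5.831
  ≈ 6.517

6.517


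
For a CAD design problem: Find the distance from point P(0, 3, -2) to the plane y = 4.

distance = |a·x₀ + b·y₀ + c·z₀ - d| / √(a² + b² + c²)
  = |0·0 + 1·3 + 0·(-2) - 4| / √(0² + 1² + 0²)
  = |0 + 3 + 0 - 4| / √(0 + 1 + 0)
  = |-1| / √1
  = 1 / 1
  ≈ 1

1


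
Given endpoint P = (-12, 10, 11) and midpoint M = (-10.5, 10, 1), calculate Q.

Q = 2M - P
  = (2·(-10.5) - (-12), 2·10 - 10, 2·1 - 11)
  = (-21 + 12, 20 - 10, 2 - 11)
  = (-9, 10, -9)

(-9, 10, -9)


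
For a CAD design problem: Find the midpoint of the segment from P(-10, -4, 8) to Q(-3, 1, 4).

M = ((x₁+x₂)/2, (y₁+y₂)/2, (z₁+z₂)/2)
  = ((-10 - 3)/2, (-4 + 1)/2, (8 + 4)/2)
  = (-13/2, -3/2, 12/2)
  = (-6.5, -1.5, 6)

(-6.5, -1.5, 6)


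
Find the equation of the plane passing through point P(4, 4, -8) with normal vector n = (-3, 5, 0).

The plane through P with normal n = (a, b, c) satisfies n·(r - P) = 0,
i.e. ax + by + cz = a·x₀ + b·y₀ + c·z₀.
d = (-3)·4 + 5·4 + 0·(-8)
  = -12 + 20 + 0
  = 8
Equation: -3x + 5y = 8

-3x + 5y = 8


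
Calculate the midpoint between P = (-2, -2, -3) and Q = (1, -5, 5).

M = ((x₁+x₂)/2, (y₁+y₂)/2, (z₁+z₂)/2)
  = ((-2 + 1)/2, (-2 - 5)/2, (-3 + 5)/2)
  = (-1/2, -7/2, 2/2)
  = (-0.5, -3.5, 1)

(-0.5, -3.5, 1)


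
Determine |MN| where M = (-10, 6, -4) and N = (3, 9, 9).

d = √[(x₂-x₁)² + (y₂-y₁)² + (z₂-z₁)²]
  = √[13² + 3² + 13²]
  = √[169 + 9 + 169]
  = √347
  ≈ 18.63

18.63


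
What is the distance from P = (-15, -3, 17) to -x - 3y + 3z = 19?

distance = |a·x₀ + b·y₀ + c·z₀ - d| / √(a² + b² + c²)
  = |(-1)·(-15) + (-3)·(-3) + 3·17 - 19| / √((-1)² + (-3)² + 3²)
  = |15 + 9 + 51 - 19| / √(1 + 9 + 9)
  = |56| / √19
  = 56 / 4.359
  ≈ 12.85

12.85


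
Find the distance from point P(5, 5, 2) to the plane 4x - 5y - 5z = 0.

distance = |a·x₀ + b·y₀ + c·z₀ - d| / √(a² + b² + c²)
  = |4·5 + (-5)·5 + (-5)·2 - 0| / √(4² + (-5)² + (-5)²)
  = |20 - 25 - 10 + 0| / √(16 + 25 + 25)
  = |-15| / √66
  = 15 / 8.124
  ≈ 1.846

1.846


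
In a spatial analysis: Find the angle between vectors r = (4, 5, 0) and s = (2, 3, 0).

r·s = 4·2 + 5·3 + 0·0 = 8 + 15 + 0 = 23
|r| = √(4² + 5² + 0²) = √41 ≈ 6.403
|s| = √(2² + 3² + 0²) = √13 ≈ 3.606
cos θ = (r·s)/(|r||s|) = 23/(6.403·3.606) ≈ 0.9962
θ = arccos(0.9962) ≈ 4.97°

4.97°


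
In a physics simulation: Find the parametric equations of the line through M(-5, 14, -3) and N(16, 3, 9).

Direction vector d = N - M = (16 + 5, 3 - 14, 9 + 3) = (21, -11, 12)
Parametric form r = M + t·d:
x = -5 + 21t, y = 14 - 11t, z = -3 + 12t

x = -5 + 21t, y = 14 - 11t, z = -3 + 12t


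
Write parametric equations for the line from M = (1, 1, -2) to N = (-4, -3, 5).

Direction vector d = N - M = (-4 - 1, -3 - 1, 5 + 2) = (-5, -4, 7)
Parametric form r = M + t·d:
x = 1 - 5t, y = 1 - 4t, z = -2 + 7t

x = 1 - 5t, y = 1 - 4t, z = -2 + 7t


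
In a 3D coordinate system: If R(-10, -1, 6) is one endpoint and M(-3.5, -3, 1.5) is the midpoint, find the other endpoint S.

S = 2M - R
  = (2·(-3.5) - (-10), 2·(-3) - (-1), 2·1.5 - 6)
  = (-7 + 10, -6 + 1, 3 - 6)
  = (3, -5, -3)

(3, -5, -3)


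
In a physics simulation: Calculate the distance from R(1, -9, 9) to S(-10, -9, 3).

d = √[(x₂-x₁)² + (y₂-y₁)² + (z₂-z₁)²]
  = √[(-11)² + 0² + (-6)²]
  = √[121 + 0 + 36]
  = √157
  ≈ 12.53

12.53


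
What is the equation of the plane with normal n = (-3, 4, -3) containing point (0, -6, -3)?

The plane through P with normal n = (a, b, c) satisfies n·(r - P) = 0,
i.e. ax + by + cz = a·x₀ + b·y₀ + c·z₀.
d = (-3)·0 + 4·(-6) + (-3)·(-3)
  = 0 - 24 + 9
  = -15
Equation: -3x + 4y - 3z = -15

-3x + 4y - 3z = -15


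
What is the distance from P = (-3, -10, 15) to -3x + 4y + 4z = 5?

distance = |a·x₀ + b·y₀ + c·z₀ - d| / √(a² + b² + c²)
  = |(-3)·(-3) + 4·(-10) + 4·15 - 5| / √((-3)² + 4² + 4²)
  = |9 - 40 + 60 - 5| / √(9 + 16 + 16)
  = |24| / √41
  = 24 / 6.403
  ≈ 3.748

3.748


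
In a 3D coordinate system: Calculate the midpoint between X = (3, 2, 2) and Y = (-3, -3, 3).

M = ((x₁+x₂)/2, (y₁+y₂)/2, (z₁+z₂)/2)
  = ((3 - 3)/2, (2 - 3)/2, (2 + 3)/2)
  = (0/2, -1/2, 5/2)
  = (0, -0.5, 2.5)

(0, -0.5, 2.5)


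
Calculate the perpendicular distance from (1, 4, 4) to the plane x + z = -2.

distance = |a·x₀ + b·y₀ + c·z₀ - d| / √(a² + b² + c²)
  = |1·1 + 0·4 + 1·4 - (-2)| / √(1² + 0² + 1²)
  = |1 + 0 + 4 + 2| / √(1 + 0 + 1)
  = |7| / √2
  = 7 / 1.414
  ≈ 4.95

4.95


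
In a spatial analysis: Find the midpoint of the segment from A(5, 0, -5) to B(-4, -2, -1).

M = ((x₁+x₂)/2, (y₁+y₂)/2, (z₁+z₂)/2)
  = ((5 - 4)/2, (0 - 2)/2, (-5 - 1)/2)
  = (1/2, -2/2, -6/2)
  = (0.5, -1, -3)

(0.5, -1, -3)


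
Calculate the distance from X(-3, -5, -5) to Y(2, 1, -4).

d = √[(x₂-x₁)² + (y₂-y₁)² + (z₂-z₁)²]
  = √[5² + 6² + 1²]
  = √[25 + 36 + 1]
  = √62
  ≈ 7.874

7.874


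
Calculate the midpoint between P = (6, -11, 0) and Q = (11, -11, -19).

M = ((x₁+x₂)/2, (y₁+y₂)/2, (z₁+z₂)/2)
  = ((6 + 11)/2, (-11 - 11)/2, (0 - 19)/2)
  = (17/2, -22/2, -19/2)
  = (8.5, -11, -9.5)

(8.5, -11, -9.5)


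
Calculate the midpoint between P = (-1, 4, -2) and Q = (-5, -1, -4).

M = ((x₁+x₂)/2, (y₁+y₂)/2, (z₁+z₂)/2)
  = ((-1 - 5)/2, (4 - 1)/2, (-2 - 4)/2)
  = (-6/2, 3/2, -6/2)
  = (-3, 1.5, -3)

(-3, 1.5, -3)


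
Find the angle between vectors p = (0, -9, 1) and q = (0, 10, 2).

p·q = 0·0 + (-9)·10 + 1·2 = 0 - 90 + 2 = -88
|p| = √(0² + (-9)² + 1²) = √82 ≈ 9.055
|q| = √(0² + 10² + 2²) = √104 ≈ 10.2
cos θ = (p·q)/(|p||q|) = -88/(9.055·10.2) ≈ -0.9529
θ = arccos(-0.9529) ≈ 162.3°

162.3°


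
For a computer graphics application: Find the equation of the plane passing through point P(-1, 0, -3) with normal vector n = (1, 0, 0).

The plane through P with normal n = (a, b, c) satisfies n·(r - P) = 0,
i.e. ax + by + cz = a·x₀ + b·y₀ + c·z₀.
d = 1·(-1) + 0·0 + 0·(-3)
  = -1 + 0 + 0
  = -1
Equation: x = -1

x = -1


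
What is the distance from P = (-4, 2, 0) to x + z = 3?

distance = |a·x₀ + b·y₀ + c·z₀ - d| / √(a² + b² + c²)
  = |1·(-4) + 0·2 + 1·0 - 3| / √(1² + 0² + 1²)
  = |-4 + 0 + 0 - 3| / √(1 + 0 + 1)
  = |-7| / √2
  = 7 / 1.414
  ≈ 4.95

4.95


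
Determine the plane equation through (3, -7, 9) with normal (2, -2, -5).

The plane through P with normal n = (a, b, c) satisfies n·(r - P) = 0,
i.e. ax + by + cz = a·x₀ + b·y₀ + c·z₀.
d = 2·3 + (-2)·(-7) + (-5)·9
  = 6 + 14 - 45
  = -25
Equation: 2x - 2y - 5z = -25

2x - 2y - 5z = -25
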